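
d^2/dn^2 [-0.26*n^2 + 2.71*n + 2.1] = -0.520000000000000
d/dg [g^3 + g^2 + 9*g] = 3*g^2 + 2*g + 9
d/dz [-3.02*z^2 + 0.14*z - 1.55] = 0.14 - 6.04*z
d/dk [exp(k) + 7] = exp(k)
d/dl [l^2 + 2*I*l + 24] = 2*l + 2*I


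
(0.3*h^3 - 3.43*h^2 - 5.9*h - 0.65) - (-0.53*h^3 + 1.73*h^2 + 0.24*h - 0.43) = 0.83*h^3 - 5.16*h^2 - 6.14*h - 0.22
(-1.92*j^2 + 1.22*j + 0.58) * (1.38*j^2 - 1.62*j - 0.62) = -2.6496*j^4 + 4.794*j^3 + 0.0143999999999997*j^2 - 1.696*j - 0.3596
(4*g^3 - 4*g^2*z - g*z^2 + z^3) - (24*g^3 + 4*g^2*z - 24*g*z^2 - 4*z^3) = -20*g^3 - 8*g^2*z + 23*g*z^2 + 5*z^3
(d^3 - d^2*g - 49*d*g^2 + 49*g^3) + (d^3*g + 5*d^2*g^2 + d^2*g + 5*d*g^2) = d^3*g + d^3 + 5*d^2*g^2 - 44*d*g^2 + 49*g^3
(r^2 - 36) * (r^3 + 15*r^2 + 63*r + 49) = r^5 + 15*r^4 + 27*r^3 - 491*r^2 - 2268*r - 1764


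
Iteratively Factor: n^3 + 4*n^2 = (n)*(n^2 + 4*n) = n^2*(n + 4)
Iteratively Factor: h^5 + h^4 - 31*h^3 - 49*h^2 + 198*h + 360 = (h - 3)*(h^4 + 4*h^3 - 19*h^2 - 106*h - 120) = (h - 5)*(h - 3)*(h^3 + 9*h^2 + 26*h + 24) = (h - 5)*(h - 3)*(h + 2)*(h^2 + 7*h + 12) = (h - 5)*(h - 3)*(h + 2)*(h + 3)*(h + 4)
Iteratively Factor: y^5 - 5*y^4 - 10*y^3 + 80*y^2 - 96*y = (y - 3)*(y^4 - 2*y^3 - 16*y^2 + 32*y) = (y - 3)*(y + 4)*(y^3 - 6*y^2 + 8*y) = (y - 4)*(y - 3)*(y + 4)*(y^2 - 2*y) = y*(y - 4)*(y - 3)*(y + 4)*(y - 2)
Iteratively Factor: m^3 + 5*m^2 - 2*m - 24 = (m + 4)*(m^2 + m - 6) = (m + 3)*(m + 4)*(m - 2)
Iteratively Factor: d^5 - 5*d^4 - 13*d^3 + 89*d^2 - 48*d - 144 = (d + 4)*(d^4 - 9*d^3 + 23*d^2 - 3*d - 36) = (d - 3)*(d + 4)*(d^3 - 6*d^2 + 5*d + 12) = (d - 3)^2*(d + 4)*(d^2 - 3*d - 4) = (d - 4)*(d - 3)^2*(d + 4)*(d + 1)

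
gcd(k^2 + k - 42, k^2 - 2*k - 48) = 1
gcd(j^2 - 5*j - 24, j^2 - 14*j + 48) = j - 8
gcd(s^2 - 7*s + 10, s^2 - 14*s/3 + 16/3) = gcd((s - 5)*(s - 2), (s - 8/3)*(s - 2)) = s - 2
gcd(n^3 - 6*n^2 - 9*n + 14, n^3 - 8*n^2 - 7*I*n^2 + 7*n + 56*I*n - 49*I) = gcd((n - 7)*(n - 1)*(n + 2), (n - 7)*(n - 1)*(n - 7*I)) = n^2 - 8*n + 7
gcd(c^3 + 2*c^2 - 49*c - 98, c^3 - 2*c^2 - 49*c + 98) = c^2 - 49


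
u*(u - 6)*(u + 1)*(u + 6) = u^4 + u^3 - 36*u^2 - 36*u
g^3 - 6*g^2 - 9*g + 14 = (g - 7)*(g - 1)*(g + 2)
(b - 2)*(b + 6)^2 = b^3 + 10*b^2 + 12*b - 72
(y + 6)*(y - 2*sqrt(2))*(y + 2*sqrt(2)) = y^3 + 6*y^2 - 8*y - 48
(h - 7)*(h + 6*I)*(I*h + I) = I*h^3 - 6*h^2 - 6*I*h^2 + 36*h - 7*I*h + 42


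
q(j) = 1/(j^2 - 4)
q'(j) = -2*j/(j^2 - 4)^2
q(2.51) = 0.43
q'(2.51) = -0.95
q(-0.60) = -0.27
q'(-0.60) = 0.09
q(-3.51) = 0.12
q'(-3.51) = 0.10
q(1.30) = -0.43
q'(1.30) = -0.49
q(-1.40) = -0.49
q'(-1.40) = 0.67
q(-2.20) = 1.19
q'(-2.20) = 6.24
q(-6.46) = 0.03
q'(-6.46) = 0.01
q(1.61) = -0.71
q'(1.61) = -1.62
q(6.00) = 0.03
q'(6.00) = -0.01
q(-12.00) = 0.01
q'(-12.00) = 0.00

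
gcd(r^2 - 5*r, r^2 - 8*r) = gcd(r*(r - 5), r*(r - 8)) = r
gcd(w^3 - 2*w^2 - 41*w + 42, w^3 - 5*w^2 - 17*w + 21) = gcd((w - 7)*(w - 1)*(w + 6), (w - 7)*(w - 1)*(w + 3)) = w^2 - 8*w + 7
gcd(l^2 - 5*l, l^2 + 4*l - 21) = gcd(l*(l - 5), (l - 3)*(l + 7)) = 1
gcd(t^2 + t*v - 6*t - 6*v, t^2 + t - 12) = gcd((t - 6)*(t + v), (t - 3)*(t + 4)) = 1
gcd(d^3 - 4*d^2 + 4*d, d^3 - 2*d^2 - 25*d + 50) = d - 2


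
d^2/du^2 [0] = 0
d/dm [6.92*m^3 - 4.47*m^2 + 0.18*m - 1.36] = 20.76*m^2 - 8.94*m + 0.18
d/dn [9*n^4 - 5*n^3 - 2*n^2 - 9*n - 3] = 36*n^3 - 15*n^2 - 4*n - 9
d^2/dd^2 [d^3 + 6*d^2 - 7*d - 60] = 6*d + 12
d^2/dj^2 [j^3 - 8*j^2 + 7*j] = 6*j - 16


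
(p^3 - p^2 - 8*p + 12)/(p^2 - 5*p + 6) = (p^2 + p - 6)/(p - 3)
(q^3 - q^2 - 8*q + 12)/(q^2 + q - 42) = (q^3 - q^2 - 8*q + 12)/(q^2 + q - 42)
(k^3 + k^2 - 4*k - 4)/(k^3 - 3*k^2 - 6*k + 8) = (k^2 - k - 2)/(k^2 - 5*k + 4)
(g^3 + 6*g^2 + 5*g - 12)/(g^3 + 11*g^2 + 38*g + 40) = (g^2 + 2*g - 3)/(g^2 + 7*g + 10)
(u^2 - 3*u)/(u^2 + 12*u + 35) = u*(u - 3)/(u^2 + 12*u + 35)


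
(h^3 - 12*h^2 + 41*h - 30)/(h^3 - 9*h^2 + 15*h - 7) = (h^2 - 11*h + 30)/(h^2 - 8*h + 7)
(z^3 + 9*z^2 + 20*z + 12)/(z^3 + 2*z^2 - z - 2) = (z + 6)/(z - 1)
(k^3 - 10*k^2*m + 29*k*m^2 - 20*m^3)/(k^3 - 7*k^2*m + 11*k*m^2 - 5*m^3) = (k - 4*m)/(k - m)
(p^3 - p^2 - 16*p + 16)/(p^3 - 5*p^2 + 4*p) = (p + 4)/p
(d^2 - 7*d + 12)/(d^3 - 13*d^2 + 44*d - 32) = (d - 3)/(d^2 - 9*d + 8)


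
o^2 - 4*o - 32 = (o - 8)*(o + 4)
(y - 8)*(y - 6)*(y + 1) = y^3 - 13*y^2 + 34*y + 48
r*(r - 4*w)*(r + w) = r^3 - 3*r^2*w - 4*r*w^2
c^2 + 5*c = c*(c + 5)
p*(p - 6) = p^2 - 6*p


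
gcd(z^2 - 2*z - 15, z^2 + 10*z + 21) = z + 3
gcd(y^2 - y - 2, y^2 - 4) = y - 2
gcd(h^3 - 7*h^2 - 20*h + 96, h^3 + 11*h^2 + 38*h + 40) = h + 4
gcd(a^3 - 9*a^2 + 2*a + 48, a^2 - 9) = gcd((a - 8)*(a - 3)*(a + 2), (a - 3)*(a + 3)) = a - 3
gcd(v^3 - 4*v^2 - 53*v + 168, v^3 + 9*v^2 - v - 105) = v^2 + 4*v - 21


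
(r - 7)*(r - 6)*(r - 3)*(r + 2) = r^4 - 14*r^3 + 49*r^2 + 36*r - 252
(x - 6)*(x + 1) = x^2 - 5*x - 6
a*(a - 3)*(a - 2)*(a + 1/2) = a^4 - 9*a^3/2 + 7*a^2/2 + 3*a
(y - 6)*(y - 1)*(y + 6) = y^3 - y^2 - 36*y + 36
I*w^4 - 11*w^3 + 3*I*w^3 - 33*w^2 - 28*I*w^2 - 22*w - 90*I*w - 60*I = (w + 2)*(w + 5*I)*(w + 6*I)*(I*w + I)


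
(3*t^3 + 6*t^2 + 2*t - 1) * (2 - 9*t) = -27*t^4 - 48*t^3 - 6*t^2 + 13*t - 2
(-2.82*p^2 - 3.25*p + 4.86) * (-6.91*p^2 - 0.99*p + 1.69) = 19.4862*p^4 + 25.2493*p^3 - 35.1309*p^2 - 10.3039*p + 8.2134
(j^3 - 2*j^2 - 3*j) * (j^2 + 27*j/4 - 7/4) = j^5 + 19*j^4/4 - 73*j^3/4 - 67*j^2/4 + 21*j/4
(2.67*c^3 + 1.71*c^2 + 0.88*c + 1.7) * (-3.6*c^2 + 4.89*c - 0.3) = -9.612*c^5 + 6.9003*c^4 + 4.3929*c^3 - 2.3298*c^2 + 8.049*c - 0.51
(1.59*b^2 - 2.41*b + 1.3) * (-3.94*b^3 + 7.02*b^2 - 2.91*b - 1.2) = -6.2646*b^5 + 20.6572*b^4 - 26.6671*b^3 + 14.2311*b^2 - 0.891*b - 1.56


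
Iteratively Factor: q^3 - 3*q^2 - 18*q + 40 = (q + 4)*(q^2 - 7*q + 10) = (q - 2)*(q + 4)*(q - 5)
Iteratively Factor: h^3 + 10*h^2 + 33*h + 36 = (h + 3)*(h^2 + 7*h + 12) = (h + 3)*(h + 4)*(h + 3)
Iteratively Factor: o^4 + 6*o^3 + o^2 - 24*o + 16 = (o + 4)*(o^3 + 2*o^2 - 7*o + 4) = (o - 1)*(o + 4)*(o^2 + 3*o - 4) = (o - 1)^2*(o + 4)*(o + 4)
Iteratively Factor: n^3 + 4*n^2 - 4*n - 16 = (n + 4)*(n^2 - 4) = (n - 2)*(n + 4)*(n + 2)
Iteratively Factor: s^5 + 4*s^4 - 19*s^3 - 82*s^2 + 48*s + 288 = (s + 4)*(s^4 - 19*s^2 - 6*s + 72) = (s - 2)*(s + 4)*(s^3 + 2*s^2 - 15*s - 36) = (s - 2)*(s + 3)*(s + 4)*(s^2 - s - 12) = (s - 4)*(s - 2)*(s + 3)*(s + 4)*(s + 3)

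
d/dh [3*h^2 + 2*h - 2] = 6*h + 2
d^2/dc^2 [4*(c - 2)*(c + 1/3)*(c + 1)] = 24*c - 16/3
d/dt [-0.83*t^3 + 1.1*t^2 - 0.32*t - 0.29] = -2.49*t^2 + 2.2*t - 0.32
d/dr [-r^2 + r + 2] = 1 - 2*r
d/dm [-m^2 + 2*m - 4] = 2 - 2*m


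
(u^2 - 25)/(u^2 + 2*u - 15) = (u - 5)/(u - 3)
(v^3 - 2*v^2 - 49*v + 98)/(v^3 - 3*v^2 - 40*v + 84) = (v + 7)/(v + 6)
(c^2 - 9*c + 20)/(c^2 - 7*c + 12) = (c - 5)/(c - 3)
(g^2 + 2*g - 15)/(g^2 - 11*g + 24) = (g + 5)/(g - 8)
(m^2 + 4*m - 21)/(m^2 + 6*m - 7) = (m - 3)/(m - 1)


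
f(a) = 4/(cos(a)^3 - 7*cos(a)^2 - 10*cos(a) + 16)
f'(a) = 4*(3*sin(a)*cos(a)^2 - 14*sin(a)*cos(a) - 10*sin(a))/(cos(a)^3 - 7*cos(a)^2 - 10*cos(a) + 16)^2 = 4*(3*cos(a)^2 - 14*cos(a) - 10)*sin(a)/(cos(a)^3 - 7*cos(a)^2 - 10*cos(a) + 16)^2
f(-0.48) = 1.72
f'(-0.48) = 6.88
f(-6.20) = 55.12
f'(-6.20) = -1323.61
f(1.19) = 0.35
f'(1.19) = -0.42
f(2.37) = 0.21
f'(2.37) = 0.01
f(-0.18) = 11.83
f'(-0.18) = 130.64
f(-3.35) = 0.22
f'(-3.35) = 0.02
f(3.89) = 0.21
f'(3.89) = -0.01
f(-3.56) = 0.22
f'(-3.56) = 0.03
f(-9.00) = 0.22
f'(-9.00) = -0.03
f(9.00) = 0.22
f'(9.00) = 0.03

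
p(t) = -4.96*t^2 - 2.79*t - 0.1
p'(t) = -9.92*t - 2.79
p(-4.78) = -100.09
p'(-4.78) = 44.63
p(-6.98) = -222.28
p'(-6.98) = 66.45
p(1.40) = -13.73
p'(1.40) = -16.68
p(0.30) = -1.38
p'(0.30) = -5.77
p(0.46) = -2.43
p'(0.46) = -7.35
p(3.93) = -87.67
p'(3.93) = -41.78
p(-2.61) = -26.61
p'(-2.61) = 23.10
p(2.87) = -48.96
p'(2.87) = -31.26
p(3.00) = -53.11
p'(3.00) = -32.55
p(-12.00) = -680.86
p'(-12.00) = 116.25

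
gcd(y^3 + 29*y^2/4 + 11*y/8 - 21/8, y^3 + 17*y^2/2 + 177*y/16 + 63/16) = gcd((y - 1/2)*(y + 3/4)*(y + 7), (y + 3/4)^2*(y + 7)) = y^2 + 31*y/4 + 21/4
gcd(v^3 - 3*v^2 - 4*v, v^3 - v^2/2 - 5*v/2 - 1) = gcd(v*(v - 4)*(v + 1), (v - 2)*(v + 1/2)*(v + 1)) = v + 1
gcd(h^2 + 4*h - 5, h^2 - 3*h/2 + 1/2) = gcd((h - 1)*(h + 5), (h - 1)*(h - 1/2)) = h - 1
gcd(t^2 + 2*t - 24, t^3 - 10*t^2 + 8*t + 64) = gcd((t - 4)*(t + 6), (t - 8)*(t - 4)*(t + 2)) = t - 4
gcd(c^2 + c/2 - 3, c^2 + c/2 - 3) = c^2 + c/2 - 3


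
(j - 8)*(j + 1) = j^2 - 7*j - 8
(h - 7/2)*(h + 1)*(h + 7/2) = h^3 + h^2 - 49*h/4 - 49/4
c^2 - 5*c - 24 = (c - 8)*(c + 3)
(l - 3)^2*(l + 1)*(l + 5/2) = l^4 - 5*l^3/2 - 19*l^2/2 + 33*l/2 + 45/2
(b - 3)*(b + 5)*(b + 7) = b^3 + 9*b^2 - b - 105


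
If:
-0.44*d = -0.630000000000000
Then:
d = 1.43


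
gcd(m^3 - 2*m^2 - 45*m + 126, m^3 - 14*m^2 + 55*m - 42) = m - 6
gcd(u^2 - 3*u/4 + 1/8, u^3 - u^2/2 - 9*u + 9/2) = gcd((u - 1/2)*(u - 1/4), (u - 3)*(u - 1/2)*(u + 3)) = u - 1/2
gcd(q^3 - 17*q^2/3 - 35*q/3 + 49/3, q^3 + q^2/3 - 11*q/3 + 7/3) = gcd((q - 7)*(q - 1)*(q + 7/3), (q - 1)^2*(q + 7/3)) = q^2 + 4*q/3 - 7/3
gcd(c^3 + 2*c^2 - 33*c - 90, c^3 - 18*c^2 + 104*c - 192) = c - 6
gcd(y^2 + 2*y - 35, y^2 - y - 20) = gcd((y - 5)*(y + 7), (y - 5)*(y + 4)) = y - 5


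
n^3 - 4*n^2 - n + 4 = (n - 4)*(n - 1)*(n + 1)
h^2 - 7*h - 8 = (h - 8)*(h + 1)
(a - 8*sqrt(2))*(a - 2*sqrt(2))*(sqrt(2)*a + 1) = sqrt(2)*a^3 - 19*a^2 + 22*sqrt(2)*a + 32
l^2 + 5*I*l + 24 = (l - 3*I)*(l + 8*I)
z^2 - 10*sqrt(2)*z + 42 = (z - 7*sqrt(2))*(z - 3*sqrt(2))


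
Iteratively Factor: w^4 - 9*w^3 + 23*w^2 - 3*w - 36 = (w + 1)*(w^3 - 10*w^2 + 33*w - 36) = (w - 3)*(w + 1)*(w^2 - 7*w + 12) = (w - 3)^2*(w + 1)*(w - 4)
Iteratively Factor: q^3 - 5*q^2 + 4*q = (q - 1)*(q^2 - 4*q) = q*(q - 1)*(q - 4)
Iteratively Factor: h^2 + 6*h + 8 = (h + 4)*(h + 2)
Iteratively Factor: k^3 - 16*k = (k + 4)*(k^2 - 4*k) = k*(k + 4)*(k - 4)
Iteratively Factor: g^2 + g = (g)*(g + 1)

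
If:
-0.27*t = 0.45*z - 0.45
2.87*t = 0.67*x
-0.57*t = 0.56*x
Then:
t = 0.00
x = 0.00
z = 1.00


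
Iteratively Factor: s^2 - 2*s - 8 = (s - 4)*(s + 2)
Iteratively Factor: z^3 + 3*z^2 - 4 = (z + 2)*(z^2 + z - 2) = (z - 1)*(z + 2)*(z + 2)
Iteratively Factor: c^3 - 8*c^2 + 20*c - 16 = (c - 2)*(c^2 - 6*c + 8) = (c - 4)*(c - 2)*(c - 2)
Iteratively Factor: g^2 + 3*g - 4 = (g - 1)*(g + 4)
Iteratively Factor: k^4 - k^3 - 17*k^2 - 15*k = (k + 1)*(k^3 - 2*k^2 - 15*k) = (k - 5)*(k + 1)*(k^2 + 3*k) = k*(k - 5)*(k + 1)*(k + 3)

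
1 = 1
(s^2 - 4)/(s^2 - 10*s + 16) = (s + 2)/(s - 8)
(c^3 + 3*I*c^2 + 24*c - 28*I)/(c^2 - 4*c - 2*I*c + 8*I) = (c^2 + 5*I*c + 14)/(c - 4)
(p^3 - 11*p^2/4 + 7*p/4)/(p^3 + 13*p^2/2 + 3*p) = (4*p^2 - 11*p + 7)/(2*(2*p^2 + 13*p + 6))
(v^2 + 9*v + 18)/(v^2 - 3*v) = (v^2 + 9*v + 18)/(v*(v - 3))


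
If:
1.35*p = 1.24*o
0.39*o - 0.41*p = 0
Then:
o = 0.00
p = 0.00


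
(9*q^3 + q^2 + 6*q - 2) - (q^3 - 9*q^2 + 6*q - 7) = 8*q^3 + 10*q^2 + 5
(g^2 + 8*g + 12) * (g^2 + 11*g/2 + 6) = g^4 + 27*g^3/2 + 62*g^2 + 114*g + 72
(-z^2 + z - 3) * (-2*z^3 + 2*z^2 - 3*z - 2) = 2*z^5 - 4*z^4 + 11*z^3 - 7*z^2 + 7*z + 6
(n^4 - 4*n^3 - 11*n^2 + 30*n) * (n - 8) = n^5 - 12*n^4 + 21*n^3 + 118*n^2 - 240*n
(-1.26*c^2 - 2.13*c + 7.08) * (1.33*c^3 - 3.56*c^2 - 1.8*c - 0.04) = -1.6758*c^5 + 1.6527*c^4 + 19.2672*c^3 - 21.3204*c^2 - 12.6588*c - 0.2832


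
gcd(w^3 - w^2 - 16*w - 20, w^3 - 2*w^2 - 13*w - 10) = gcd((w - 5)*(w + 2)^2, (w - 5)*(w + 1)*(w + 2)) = w^2 - 3*w - 10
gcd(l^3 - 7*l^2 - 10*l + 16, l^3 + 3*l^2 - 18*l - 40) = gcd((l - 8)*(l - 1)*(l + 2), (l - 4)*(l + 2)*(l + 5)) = l + 2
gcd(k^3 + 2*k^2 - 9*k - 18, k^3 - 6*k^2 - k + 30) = k^2 - k - 6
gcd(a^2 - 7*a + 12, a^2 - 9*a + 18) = a - 3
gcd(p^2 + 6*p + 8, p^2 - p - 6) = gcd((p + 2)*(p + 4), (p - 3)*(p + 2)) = p + 2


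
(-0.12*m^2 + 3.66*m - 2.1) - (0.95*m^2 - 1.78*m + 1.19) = -1.07*m^2 + 5.44*m - 3.29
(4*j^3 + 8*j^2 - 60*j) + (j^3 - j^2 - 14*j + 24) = 5*j^3 + 7*j^2 - 74*j + 24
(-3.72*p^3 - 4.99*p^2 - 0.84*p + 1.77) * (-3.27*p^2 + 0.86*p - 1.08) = 12.1644*p^5 + 13.1181*p^4 + 2.473*p^3 - 1.1211*p^2 + 2.4294*p - 1.9116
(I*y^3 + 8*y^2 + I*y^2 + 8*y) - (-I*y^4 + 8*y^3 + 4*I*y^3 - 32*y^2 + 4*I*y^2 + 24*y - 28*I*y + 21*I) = I*y^4 - 8*y^3 - 3*I*y^3 + 40*y^2 - 3*I*y^2 - 16*y + 28*I*y - 21*I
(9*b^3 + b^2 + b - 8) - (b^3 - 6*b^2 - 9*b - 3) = 8*b^3 + 7*b^2 + 10*b - 5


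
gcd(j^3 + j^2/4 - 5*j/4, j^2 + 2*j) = j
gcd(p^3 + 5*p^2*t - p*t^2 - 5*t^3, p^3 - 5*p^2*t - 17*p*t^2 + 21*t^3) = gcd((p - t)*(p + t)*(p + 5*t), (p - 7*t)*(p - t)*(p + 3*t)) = p - t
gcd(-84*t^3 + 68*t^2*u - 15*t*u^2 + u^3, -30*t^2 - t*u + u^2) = 6*t - u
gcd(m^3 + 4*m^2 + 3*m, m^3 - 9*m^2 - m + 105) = m + 3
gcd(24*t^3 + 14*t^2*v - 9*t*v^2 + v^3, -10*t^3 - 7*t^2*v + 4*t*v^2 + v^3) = t + v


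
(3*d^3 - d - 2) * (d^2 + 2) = 3*d^5 + 5*d^3 - 2*d^2 - 2*d - 4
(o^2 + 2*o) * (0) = 0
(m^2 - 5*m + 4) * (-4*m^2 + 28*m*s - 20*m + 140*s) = -4*m^4 + 28*m^3*s + 84*m^2 - 588*m*s - 80*m + 560*s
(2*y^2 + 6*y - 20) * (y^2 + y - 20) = 2*y^4 + 8*y^3 - 54*y^2 - 140*y + 400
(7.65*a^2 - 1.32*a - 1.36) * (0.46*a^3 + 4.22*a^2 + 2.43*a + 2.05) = 3.519*a^5 + 31.6758*a^4 + 12.3935*a^3 + 6.7357*a^2 - 6.0108*a - 2.788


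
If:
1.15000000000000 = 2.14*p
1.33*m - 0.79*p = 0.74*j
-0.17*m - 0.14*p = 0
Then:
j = -1.37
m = -0.44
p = 0.54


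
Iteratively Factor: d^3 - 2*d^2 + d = (d - 1)*(d^2 - d) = (d - 1)^2*(d)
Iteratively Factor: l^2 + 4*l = (l + 4)*(l)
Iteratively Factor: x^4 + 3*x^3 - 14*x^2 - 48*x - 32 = (x + 2)*(x^3 + x^2 - 16*x - 16) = (x + 1)*(x + 2)*(x^2 - 16) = (x + 1)*(x + 2)*(x + 4)*(x - 4)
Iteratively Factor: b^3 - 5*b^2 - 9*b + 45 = (b - 5)*(b^2 - 9) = (b - 5)*(b - 3)*(b + 3)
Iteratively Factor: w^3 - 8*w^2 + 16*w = (w)*(w^2 - 8*w + 16) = w*(w - 4)*(w - 4)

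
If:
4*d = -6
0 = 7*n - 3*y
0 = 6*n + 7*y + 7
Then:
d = -3/2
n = -21/67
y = -49/67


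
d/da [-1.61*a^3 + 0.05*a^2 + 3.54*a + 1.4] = -4.83*a^2 + 0.1*a + 3.54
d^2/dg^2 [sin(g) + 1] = -sin(g)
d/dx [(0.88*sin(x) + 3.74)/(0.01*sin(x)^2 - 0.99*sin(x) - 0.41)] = (-0.0088*sin(x)^2 - 0.0748*sin(x) + 3.3418)*cos(x)/(0.0001*sin(x)^4 - 0.0198*sin(x)^3 + 0.9719*sin(x)^2 + 0.8118*sin(x) + 0.1681)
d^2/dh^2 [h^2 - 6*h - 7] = 2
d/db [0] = 0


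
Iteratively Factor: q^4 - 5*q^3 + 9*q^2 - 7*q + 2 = (q - 1)*(q^3 - 4*q^2 + 5*q - 2) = (q - 2)*(q - 1)*(q^2 - 2*q + 1) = (q - 2)*(q - 1)^2*(q - 1)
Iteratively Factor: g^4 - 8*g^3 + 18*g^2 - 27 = (g + 1)*(g^3 - 9*g^2 + 27*g - 27) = (g - 3)*(g + 1)*(g^2 - 6*g + 9) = (g - 3)^2*(g + 1)*(g - 3)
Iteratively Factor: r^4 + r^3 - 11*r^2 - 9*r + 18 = (r - 1)*(r^3 + 2*r^2 - 9*r - 18) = (r - 3)*(r - 1)*(r^2 + 5*r + 6) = (r - 3)*(r - 1)*(r + 2)*(r + 3)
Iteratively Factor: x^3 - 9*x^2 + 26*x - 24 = (x - 2)*(x^2 - 7*x + 12) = (x - 3)*(x - 2)*(x - 4)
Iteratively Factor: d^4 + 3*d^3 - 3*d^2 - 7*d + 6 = (d + 2)*(d^3 + d^2 - 5*d + 3) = (d - 1)*(d + 2)*(d^2 + 2*d - 3) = (d - 1)^2*(d + 2)*(d + 3)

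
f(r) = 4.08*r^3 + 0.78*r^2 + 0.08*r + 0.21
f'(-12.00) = 1743.92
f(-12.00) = -6938.67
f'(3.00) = 114.92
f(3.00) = 117.63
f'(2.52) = 81.74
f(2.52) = 70.66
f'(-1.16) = 14.74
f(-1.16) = -5.20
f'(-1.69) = 32.40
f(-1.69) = -17.39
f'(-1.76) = 35.25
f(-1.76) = -19.76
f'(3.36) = 143.51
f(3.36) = 164.05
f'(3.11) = 123.32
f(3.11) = 130.73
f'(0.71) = 7.36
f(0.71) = 2.12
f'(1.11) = 16.89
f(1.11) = 6.84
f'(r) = 12.24*r^2 + 1.56*r + 0.08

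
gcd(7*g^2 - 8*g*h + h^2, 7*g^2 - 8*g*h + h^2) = 7*g^2 - 8*g*h + h^2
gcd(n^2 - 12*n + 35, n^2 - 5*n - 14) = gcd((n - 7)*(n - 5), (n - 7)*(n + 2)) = n - 7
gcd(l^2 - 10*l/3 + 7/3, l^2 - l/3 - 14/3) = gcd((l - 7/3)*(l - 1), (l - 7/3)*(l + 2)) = l - 7/3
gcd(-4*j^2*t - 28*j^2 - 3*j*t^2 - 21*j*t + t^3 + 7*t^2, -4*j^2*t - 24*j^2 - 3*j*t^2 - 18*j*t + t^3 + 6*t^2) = -4*j^2 - 3*j*t + t^2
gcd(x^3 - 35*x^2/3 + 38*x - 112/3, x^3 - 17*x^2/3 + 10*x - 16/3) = x^2 - 14*x/3 + 16/3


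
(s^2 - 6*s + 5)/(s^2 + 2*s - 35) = (s - 1)/(s + 7)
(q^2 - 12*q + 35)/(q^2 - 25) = (q - 7)/(q + 5)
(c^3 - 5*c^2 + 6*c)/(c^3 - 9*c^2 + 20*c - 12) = c*(c - 3)/(c^2 - 7*c + 6)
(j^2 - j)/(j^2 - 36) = j*(j - 1)/(j^2 - 36)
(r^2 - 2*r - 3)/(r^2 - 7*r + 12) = (r + 1)/(r - 4)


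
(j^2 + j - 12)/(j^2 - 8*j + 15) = (j + 4)/(j - 5)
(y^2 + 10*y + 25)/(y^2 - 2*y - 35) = (y + 5)/(y - 7)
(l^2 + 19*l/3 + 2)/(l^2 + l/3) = (l + 6)/l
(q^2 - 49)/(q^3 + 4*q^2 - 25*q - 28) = (q - 7)/(q^2 - 3*q - 4)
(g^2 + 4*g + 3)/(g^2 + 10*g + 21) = (g + 1)/(g + 7)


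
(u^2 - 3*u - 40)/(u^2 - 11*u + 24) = (u + 5)/(u - 3)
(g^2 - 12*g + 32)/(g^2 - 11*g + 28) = (g - 8)/(g - 7)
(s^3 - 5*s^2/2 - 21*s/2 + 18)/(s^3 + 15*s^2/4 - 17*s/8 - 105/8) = 4*(2*s^2 - 11*s + 12)/(8*s^2 + 6*s - 35)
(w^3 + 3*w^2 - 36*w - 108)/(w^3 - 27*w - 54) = (w + 6)/(w + 3)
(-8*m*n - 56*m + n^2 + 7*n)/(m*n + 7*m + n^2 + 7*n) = (-8*m + n)/(m + n)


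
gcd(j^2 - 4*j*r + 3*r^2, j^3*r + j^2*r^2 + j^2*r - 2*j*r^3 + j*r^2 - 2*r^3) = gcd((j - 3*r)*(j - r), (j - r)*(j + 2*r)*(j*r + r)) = -j + r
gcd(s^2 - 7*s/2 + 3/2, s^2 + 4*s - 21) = s - 3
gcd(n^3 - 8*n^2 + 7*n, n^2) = n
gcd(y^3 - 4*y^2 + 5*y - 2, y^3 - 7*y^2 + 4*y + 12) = y - 2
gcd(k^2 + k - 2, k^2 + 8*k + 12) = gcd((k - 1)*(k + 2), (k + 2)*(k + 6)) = k + 2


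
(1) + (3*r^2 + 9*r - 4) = 3*r^2 + 9*r - 3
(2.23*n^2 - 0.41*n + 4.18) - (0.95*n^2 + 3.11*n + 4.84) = 1.28*n^2 - 3.52*n - 0.66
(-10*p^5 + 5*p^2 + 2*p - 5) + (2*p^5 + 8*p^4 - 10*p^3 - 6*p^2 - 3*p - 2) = -8*p^5 + 8*p^4 - 10*p^3 - p^2 - p - 7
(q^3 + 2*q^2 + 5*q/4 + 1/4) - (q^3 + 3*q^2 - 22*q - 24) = -q^2 + 93*q/4 + 97/4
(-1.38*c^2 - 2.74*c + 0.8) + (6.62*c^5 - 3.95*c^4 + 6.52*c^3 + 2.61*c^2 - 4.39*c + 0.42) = 6.62*c^5 - 3.95*c^4 + 6.52*c^3 + 1.23*c^2 - 7.13*c + 1.22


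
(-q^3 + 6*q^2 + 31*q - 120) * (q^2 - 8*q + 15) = -q^5 + 14*q^4 - 32*q^3 - 278*q^2 + 1425*q - 1800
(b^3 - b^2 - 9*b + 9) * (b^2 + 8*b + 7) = b^5 + 7*b^4 - 10*b^3 - 70*b^2 + 9*b + 63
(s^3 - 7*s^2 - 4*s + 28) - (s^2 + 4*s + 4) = s^3 - 8*s^2 - 8*s + 24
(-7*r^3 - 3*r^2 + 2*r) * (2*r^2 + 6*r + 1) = -14*r^5 - 48*r^4 - 21*r^3 + 9*r^2 + 2*r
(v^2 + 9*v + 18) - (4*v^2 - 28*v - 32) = -3*v^2 + 37*v + 50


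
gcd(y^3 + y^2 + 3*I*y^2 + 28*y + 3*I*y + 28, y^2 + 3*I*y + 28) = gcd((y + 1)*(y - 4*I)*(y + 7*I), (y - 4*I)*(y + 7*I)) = y^2 + 3*I*y + 28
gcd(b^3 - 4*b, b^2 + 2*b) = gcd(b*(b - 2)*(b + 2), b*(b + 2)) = b^2 + 2*b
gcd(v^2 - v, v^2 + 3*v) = v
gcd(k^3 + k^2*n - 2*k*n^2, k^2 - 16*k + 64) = 1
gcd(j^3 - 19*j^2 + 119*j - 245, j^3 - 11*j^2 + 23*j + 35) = j^2 - 12*j + 35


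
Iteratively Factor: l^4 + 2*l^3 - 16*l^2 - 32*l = (l - 4)*(l^3 + 6*l^2 + 8*l) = l*(l - 4)*(l^2 + 6*l + 8) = l*(l - 4)*(l + 4)*(l + 2)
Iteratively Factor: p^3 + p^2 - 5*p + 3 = (p + 3)*(p^2 - 2*p + 1) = (p - 1)*(p + 3)*(p - 1)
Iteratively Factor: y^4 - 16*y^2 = (y + 4)*(y^3 - 4*y^2) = y*(y + 4)*(y^2 - 4*y) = y^2*(y + 4)*(y - 4)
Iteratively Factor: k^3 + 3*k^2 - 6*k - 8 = (k - 2)*(k^2 + 5*k + 4) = (k - 2)*(k + 4)*(k + 1)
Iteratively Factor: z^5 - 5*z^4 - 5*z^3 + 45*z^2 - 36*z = (z - 1)*(z^4 - 4*z^3 - 9*z^2 + 36*z) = (z - 3)*(z - 1)*(z^3 - z^2 - 12*z) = (z - 3)*(z - 1)*(z + 3)*(z^2 - 4*z) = z*(z - 3)*(z - 1)*(z + 3)*(z - 4)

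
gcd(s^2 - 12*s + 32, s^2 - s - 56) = s - 8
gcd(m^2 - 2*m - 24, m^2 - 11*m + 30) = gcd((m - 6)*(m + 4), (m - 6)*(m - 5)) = m - 6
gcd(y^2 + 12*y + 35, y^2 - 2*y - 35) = y + 5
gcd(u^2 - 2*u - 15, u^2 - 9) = u + 3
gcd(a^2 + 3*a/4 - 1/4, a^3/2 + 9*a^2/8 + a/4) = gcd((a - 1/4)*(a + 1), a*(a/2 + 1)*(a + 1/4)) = 1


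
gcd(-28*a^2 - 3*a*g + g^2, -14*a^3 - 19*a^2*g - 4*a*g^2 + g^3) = 7*a - g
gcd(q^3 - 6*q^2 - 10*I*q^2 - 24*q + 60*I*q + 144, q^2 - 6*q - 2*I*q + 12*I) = q - 6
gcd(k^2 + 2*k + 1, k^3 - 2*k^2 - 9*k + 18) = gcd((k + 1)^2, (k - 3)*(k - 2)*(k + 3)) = 1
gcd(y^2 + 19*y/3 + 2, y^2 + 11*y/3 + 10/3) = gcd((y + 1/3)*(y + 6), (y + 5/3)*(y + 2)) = 1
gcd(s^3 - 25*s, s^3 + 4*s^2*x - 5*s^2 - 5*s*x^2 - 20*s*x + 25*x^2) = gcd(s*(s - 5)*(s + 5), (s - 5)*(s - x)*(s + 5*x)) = s - 5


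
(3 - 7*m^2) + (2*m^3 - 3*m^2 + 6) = 2*m^3 - 10*m^2 + 9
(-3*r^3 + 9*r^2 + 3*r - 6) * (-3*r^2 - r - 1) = 9*r^5 - 24*r^4 - 15*r^3 + 6*r^2 + 3*r + 6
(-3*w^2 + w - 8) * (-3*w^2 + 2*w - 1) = 9*w^4 - 9*w^3 + 29*w^2 - 17*w + 8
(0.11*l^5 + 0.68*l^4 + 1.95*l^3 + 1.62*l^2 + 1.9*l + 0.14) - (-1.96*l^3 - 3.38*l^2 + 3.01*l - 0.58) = 0.11*l^5 + 0.68*l^4 + 3.91*l^3 + 5.0*l^2 - 1.11*l + 0.72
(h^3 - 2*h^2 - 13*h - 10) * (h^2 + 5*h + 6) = h^5 + 3*h^4 - 17*h^3 - 87*h^2 - 128*h - 60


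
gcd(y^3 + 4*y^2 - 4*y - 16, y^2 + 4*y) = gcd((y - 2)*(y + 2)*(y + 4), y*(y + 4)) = y + 4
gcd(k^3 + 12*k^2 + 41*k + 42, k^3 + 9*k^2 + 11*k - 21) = k^2 + 10*k + 21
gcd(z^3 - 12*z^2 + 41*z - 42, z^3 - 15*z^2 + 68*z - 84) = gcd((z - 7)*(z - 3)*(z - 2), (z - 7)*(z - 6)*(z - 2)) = z^2 - 9*z + 14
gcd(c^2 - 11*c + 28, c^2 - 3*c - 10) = 1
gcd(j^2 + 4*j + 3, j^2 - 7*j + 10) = 1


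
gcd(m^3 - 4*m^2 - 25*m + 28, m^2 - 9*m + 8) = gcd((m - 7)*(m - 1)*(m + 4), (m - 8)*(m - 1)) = m - 1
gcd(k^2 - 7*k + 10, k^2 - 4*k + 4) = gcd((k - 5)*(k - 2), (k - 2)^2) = k - 2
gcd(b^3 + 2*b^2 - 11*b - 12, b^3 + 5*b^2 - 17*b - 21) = b^2 - 2*b - 3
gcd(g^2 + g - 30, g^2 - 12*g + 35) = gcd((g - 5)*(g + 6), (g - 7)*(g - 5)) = g - 5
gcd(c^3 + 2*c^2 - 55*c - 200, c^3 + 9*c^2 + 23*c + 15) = c + 5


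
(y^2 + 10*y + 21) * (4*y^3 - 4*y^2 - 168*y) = 4*y^5 + 36*y^4 - 124*y^3 - 1764*y^2 - 3528*y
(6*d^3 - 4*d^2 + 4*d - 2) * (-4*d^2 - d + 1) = -24*d^5 + 10*d^4 - 6*d^3 + 6*d - 2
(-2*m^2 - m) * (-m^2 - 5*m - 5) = 2*m^4 + 11*m^3 + 15*m^2 + 5*m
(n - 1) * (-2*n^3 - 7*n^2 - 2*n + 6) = -2*n^4 - 5*n^3 + 5*n^2 + 8*n - 6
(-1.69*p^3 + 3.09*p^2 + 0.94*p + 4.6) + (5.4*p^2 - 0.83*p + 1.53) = -1.69*p^3 + 8.49*p^2 + 0.11*p + 6.13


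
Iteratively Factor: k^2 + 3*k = (k)*(k + 3)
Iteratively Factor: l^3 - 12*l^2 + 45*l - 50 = (l - 5)*(l^2 - 7*l + 10) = (l - 5)^2*(l - 2)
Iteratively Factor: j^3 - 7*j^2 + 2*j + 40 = (j - 5)*(j^2 - 2*j - 8) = (j - 5)*(j - 4)*(j + 2)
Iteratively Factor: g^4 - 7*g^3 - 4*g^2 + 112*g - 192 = (g - 4)*(g^3 - 3*g^2 - 16*g + 48) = (g - 4)*(g - 3)*(g^2 - 16) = (g - 4)*(g - 3)*(g + 4)*(g - 4)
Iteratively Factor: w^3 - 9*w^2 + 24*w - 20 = (w - 5)*(w^2 - 4*w + 4) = (w - 5)*(w - 2)*(w - 2)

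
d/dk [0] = 0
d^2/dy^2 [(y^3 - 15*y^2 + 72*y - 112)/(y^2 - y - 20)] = 12*(13*y^3 - 196*y^2 + 976*y - 1632)/(y^6 - 3*y^5 - 57*y^4 + 119*y^3 + 1140*y^2 - 1200*y - 8000)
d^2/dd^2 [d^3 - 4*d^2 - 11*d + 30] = 6*d - 8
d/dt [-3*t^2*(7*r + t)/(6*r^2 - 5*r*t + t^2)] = 3*t*(-t*(5*r - 2*t)*(7*r + t) + (-14*r - 3*t)*(6*r^2 - 5*r*t + t^2))/(6*r^2 - 5*r*t + t^2)^2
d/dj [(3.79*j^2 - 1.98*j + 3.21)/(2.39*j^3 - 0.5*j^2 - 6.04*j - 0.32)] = (-9.0581*j^4 + 9.4644*j^3 - 46.8973*j^2 + 0.784400000000002*j + 20.022)/(5.7121*j^6 - 2.39*j^5 - 28.6212*j^4 + 4.5104*j^3 + 36.8016*j^2 + 3.8656*j + 0.1024)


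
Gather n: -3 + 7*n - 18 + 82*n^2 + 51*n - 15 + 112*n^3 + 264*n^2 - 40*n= 112*n^3 + 346*n^2 + 18*n - 36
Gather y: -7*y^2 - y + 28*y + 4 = -7*y^2 + 27*y + 4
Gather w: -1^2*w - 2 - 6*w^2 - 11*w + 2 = -6*w^2 - 12*w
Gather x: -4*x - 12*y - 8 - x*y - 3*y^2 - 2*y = x*(-y - 4) - 3*y^2 - 14*y - 8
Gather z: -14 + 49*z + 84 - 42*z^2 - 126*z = -42*z^2 - 77*z + 70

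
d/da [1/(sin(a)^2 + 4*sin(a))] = -2*(sin(a) + 2)*cos(a)/((sin(a) + 4)^2*sin(a)^2)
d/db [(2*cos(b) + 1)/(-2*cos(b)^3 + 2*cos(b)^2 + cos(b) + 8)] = -(62*sin(b) + 2*sin(3*b) + 4*sin(4*b))/(cos(b) - 2*cos(2*b) + cos(3*b) - 18)^2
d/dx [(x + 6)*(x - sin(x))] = x - (x + 6)*(cos(x) - 1) - sin(x)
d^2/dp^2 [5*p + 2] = 0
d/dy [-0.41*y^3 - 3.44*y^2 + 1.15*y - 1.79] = -1.23*y^2 - 6.88*y + 1.15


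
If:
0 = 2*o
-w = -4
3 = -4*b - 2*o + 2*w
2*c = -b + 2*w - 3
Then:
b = 5/4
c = 15/8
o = 0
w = 4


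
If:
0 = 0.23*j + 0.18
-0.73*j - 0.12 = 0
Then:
No Solution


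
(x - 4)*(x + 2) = x^2 - 2*x - 8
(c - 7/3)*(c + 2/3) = c^2 - 5*c/3 - 14/9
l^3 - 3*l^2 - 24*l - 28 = (l - 7)*(l + 2)^2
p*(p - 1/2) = p^2 - p/2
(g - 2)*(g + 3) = g^2 + g - 6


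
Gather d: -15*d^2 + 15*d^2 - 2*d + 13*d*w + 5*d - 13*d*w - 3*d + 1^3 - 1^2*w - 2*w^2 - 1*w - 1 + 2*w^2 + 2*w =0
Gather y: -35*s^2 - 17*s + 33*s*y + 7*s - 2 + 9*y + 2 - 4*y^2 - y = -35*s^2 - 10*s - 4*y^2 + y*(33*s + 8)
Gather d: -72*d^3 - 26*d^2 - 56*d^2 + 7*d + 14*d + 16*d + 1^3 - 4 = -72*d^3 - 82*d^2 + 37*d - 3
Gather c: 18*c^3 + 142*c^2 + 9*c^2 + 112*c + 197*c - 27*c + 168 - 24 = 18*c^3 + 151*c^2 + 282*c + 144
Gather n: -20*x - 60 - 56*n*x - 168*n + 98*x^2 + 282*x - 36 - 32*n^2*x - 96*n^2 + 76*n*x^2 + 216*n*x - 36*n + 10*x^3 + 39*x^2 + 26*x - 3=n^2*(-32*x - 96) + n*(76*x^2 + 160*x - 204) + 10*x^3 + 137*x^2 + 288*x - 99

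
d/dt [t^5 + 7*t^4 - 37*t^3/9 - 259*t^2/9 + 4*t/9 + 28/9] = 5*t^4 + 28*t^3 - 37*t^2/3 - 518*t/9 + 4/9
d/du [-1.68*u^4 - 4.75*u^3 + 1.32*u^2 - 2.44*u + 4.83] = -6.72*u^3 - 14.25*u^2 + 2.64*u - 2.44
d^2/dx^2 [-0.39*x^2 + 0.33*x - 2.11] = -0.780000000000000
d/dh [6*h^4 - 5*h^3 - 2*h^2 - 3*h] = 24*h^3 - 15*h^2 - 4*h - 3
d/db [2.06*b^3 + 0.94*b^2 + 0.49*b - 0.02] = 6.18*b^2 + 1.88*b + 0.49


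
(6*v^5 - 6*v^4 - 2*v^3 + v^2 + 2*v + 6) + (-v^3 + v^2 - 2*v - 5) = 6*v^5 - 6*v^4 - 3*v^3 + 2*v^2 + 1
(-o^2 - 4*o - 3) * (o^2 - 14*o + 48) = -o^4 + 10*o^3 + 5*o^2 - 150*o - 144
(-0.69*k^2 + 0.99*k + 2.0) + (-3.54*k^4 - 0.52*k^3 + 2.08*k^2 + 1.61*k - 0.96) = -3.54*k^4 - 0.52*k^3 + 1.39*k^2 + 2.6*k + 1.04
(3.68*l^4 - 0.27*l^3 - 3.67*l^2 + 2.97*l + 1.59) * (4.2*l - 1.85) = 15.456*l^5 - 7.942*l^4 - 14.9145*l^3 + 19.2635*l^2 + 1.1835*l - 2.9415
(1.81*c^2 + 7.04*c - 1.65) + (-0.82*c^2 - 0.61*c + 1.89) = 0.99*c^2 + 6.43*c + 0.24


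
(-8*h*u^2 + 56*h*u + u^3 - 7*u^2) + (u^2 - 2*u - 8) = -8*h*u^2 + 56*h*u + u^3 - 6*u^2 - 2*u - 8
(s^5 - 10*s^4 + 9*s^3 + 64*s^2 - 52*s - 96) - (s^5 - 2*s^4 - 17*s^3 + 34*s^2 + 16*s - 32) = -8*s^4 + 26*s^3 + 30*s^2 - 68*s - 64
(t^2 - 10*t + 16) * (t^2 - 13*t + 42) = t^4 - 23*t^3 + 188*t^2 - 628*t + 672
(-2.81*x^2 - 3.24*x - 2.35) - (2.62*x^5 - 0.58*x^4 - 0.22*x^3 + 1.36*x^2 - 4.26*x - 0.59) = -2.62*x^5 + 0.58*x^4 + 0.22*x^3 - 4.17*x^2 + 1.02*x - 1.76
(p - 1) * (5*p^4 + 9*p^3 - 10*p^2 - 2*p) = 5*p^5 + 4*p^4 - 19*p^3 + 8*p^2 + 2*p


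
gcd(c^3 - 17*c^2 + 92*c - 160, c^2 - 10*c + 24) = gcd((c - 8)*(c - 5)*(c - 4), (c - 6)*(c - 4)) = c - 4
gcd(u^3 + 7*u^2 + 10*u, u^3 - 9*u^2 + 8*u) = u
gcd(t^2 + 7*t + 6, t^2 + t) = t + 1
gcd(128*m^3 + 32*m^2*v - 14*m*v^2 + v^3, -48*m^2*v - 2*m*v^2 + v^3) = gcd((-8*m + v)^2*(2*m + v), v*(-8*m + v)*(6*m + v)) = -8*m + v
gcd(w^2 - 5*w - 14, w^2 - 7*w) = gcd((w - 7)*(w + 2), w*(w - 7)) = w - 7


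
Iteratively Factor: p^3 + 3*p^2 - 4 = (p - 1)*(p^2 + 4*p + 4) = (p - 1)*(p + 2)*(p + 2)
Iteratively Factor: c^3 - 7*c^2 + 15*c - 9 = (c - 1)*(c^2 - 6*c + 9) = (c - 3)*(c - 1)*(c - 3)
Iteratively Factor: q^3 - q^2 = (q)*(q^2 - q) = q*(q - 1)*(q)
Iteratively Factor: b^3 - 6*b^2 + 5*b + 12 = (b - 4)*(b^2 - 2*b - 3) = (b - 4)*(b + 1)*(b - 3)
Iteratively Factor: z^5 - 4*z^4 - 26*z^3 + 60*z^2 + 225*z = (z + 3)*(z^4 - 7*z^3 - 5*z^2 + 75*z) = (z - 5)*(z + 3)*(z^3 - 2*z^2 - 15*z) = z*(z - 5)*(z + 3)*(z^2 - 2*z - 15) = z*(z - 5)*(z + 3)^2*(z - 5)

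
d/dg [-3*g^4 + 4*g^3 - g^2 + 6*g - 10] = -12*g^3 + 12*g^2 - 2*g + 6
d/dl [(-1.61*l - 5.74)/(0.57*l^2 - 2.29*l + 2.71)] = (0.9177*l^2 + 6.5436*l - 17.5077)/(0.3249*l^4 - 2.6106*l^3 + 8.3335*l^2 - 12.4118*l + 7.3441)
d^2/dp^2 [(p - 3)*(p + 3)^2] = 6*p + 6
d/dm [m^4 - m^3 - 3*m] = 4*m^3 - 3*m^2 - 3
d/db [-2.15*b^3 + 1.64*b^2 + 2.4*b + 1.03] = -6.45*b^2 + 3.28*b + 2.4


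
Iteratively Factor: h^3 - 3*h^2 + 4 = (h - 2)*(h^2 - h - 2) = (h - 2)^2*(h + 1)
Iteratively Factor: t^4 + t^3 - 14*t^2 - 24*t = (t + 2)*(t^3 - t^2 - 12*t) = (t + 2)*(t + 3)*(t^2 - 4*t) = t*(t + 2)*(t + 3)*(t - 4)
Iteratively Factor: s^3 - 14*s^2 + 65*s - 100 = (s - 5)*(s^2 - 9*s + 20) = (s - 5)*(s - 4)*(s - 5)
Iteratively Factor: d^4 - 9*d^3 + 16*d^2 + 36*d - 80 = (d - 4)*(d^3 - 5*d^2 - 4*d + 20) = (d - 4)*(d - 2)*(d^2 - 3*d - 10) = (d - 5)*(d - 4)*(d - 2)*(d + 2)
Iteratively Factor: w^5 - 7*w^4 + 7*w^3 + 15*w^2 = (w)*(w^4 - 7*w^3 + 7*w^2 + 15*w) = w*(w - 5)*(w^3 - 2*w^2 - 3*w) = w*(w - 5)*(w + 1)*(w^2 - 3*w) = w^2*(w - 5)*(w + 1)*(w - 3)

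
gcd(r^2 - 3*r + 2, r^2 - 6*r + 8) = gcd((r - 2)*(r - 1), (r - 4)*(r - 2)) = r - 2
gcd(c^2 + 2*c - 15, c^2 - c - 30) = c + 5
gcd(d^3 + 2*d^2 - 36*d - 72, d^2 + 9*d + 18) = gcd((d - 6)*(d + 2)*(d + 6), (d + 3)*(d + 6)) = d + 6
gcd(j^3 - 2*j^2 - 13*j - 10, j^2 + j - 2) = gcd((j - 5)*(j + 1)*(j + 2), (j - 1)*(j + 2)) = j + 2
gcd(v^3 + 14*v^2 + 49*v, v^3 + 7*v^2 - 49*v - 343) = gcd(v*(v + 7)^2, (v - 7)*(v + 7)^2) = v^2 + 14*v + 49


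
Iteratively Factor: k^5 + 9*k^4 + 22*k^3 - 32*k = (k)*(k^4 + 9*k^3 + 22*k^2 - 32) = k*(k + 2)*(k^3 + 7*k^2 + 8*k - 16) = k*(k + 2)*(k + 4)*(k^2 + 3*k - 4) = k*(k + 2)*(k + 4)^2*(k - 1)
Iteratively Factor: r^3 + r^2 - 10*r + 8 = (r + 4)*(r^2 - 3*r + 2) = (r - 1)*(r + 4)*(r - 2)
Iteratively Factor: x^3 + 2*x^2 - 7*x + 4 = (x - 1)*(x^2 + 3*x - 4) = (x - 1)^2*(x + 4)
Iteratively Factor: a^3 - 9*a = (a + 3)*(a^2 - 3*a) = a*(a + 3)*(a - 3)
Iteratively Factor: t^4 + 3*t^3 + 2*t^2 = (t + 2)*(t^3 + t^2) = (t + 1)*(t + 2)*(t^2) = t*(t + 1)*(t + 2)*(t)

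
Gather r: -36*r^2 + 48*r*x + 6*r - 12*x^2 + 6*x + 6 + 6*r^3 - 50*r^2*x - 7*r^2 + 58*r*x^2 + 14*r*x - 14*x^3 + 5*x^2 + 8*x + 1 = 6*r^3 + r^2*(-50*x - 43) + r*(58*x^2 + 62*x + 6) - 14*x^3 - 7*x^2 + 14*x + 7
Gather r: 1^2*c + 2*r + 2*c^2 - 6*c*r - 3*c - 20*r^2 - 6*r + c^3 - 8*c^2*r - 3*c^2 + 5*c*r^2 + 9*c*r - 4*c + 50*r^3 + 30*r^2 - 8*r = c^3 - c^2 - 6*c + 50*r^3 + r^2*(5*c + 10) + r*(-8*c^2 + 3*c - 12)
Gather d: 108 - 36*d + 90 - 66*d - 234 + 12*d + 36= -90*d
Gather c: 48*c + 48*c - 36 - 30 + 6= 96*c - 60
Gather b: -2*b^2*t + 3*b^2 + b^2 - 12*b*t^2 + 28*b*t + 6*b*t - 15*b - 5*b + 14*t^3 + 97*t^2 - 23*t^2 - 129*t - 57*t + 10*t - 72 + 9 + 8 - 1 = b^2*(4 - 2*t) + b*(-12*t^2 + 34*t - 20) + 14*t^3 + 74*t^2 - 176*t - 56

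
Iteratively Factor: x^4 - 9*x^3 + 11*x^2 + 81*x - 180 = (x - 4)*(x^3 - 5*x^2 - 9*x + 45) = (x - 4)*(x + 3)*(x^2 - 8*x + 15) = (x - 4)*(x - 3)*(x + 3)*(x - 5)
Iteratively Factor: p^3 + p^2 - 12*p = (p - 3)*(p^2 + 4*p) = p*(p - 3)*(p + 4)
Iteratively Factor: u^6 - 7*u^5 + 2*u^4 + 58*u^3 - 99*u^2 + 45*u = (u - 1)*(u^5 - 6*u^4 - 4*u^3 + 54*u^2 - 45*u) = u*(u - 1)*(u^4 - 6*u^3 - 4*u^2 + 54*u - 45) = u*(u - 1)^2*(u^3 - 5*u^2 - 9*u + 45) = u*(u - 3)*(u - 1)^2*(u^2 - 2*u - 15) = u*(u - 3)*(u - 1)^2*(u + 3)*(u - 5)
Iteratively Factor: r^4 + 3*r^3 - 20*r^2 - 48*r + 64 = (r - 1)*(r^3 + 4*r^2 - 16*r - 64) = (r - 1)*(r + 4)*(r^2 - 16) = (r - 1)*(r + 4)^2*(r - 4)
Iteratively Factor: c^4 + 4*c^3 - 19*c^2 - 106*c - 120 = (c + 4)*(c^3 - 19*c - 30) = (c + 3)*(c + 4)*(c^2 - 3*c - 10) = (c + 2)*(c + 3)*(c + 4)*(c - 5)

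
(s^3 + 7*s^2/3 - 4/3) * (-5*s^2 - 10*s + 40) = -5*s^5 - 65*s^4/3 + 50*s^3/3 + 100*s^2 + 40*s/3 - 160/3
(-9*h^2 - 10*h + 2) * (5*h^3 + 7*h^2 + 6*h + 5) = -45*h^5 - 113*h^4 - 114*h^3 - 91*h^2 - 38*h + 10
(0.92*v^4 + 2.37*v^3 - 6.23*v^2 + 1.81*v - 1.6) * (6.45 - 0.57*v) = -0.5244*v^5 + 4.5831*v^4 + 18.8376*v^3 - 41.2152*v^2 + 12.5865*v - 10.32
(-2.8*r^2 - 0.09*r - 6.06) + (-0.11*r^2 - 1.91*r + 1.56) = -2.91*r^2 - 2.0*r - 4.5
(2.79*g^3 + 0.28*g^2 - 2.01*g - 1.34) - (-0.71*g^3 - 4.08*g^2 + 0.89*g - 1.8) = 3.5*g^3 + 4.36*g^2 - 2.9*g + 0.46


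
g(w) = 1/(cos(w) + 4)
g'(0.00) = 0.00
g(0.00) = 0.20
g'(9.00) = 0.04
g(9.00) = 0.32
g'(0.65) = 0.03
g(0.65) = 0.21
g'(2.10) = 0.07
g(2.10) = 0.29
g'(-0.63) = -0.03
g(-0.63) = 0.21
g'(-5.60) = 0.03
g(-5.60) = 0.21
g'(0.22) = 0.01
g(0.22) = 0.20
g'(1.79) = 0.07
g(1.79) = 0.26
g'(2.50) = 0.06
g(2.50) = 0.31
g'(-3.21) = 0.01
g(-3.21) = 0.33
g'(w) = sin(w)/(cos(w) + 4)^2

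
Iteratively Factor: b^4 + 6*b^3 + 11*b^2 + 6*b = (b + 3)*(b^3 + 3*b^2 + 2*b) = (b + 1)*(b + 3)*(b^2 + 2*b) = (b + 1)*(b + 2)*(b + 3)*(b)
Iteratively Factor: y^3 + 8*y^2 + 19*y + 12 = (y + 4)*(y^2 + 4*y + 3) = (y + 3)*(y + 4)*(y + 1)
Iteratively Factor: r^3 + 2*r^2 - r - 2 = (r - 1)*(r^2 + 3*r + 2) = (r - 1)*(r + 2)*(r + 1)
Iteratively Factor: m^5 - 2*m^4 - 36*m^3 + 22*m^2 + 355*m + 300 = (m + 3)*(m^4 - 5*m^3 - 21*m^2 + 85*m + 100) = (m + 3)*(m + 4)*(m^3 - 9*m^2 + 15*m + 25) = (m + 1)*(m + 3)*(m + 4)*(m^2 - 10*m + 25) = (m - 5)*(m + 1)*(m + 3)*(m + 4)*(m - 5)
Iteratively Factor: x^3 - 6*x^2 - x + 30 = (x - 3)*(x^2 - 3*x - 10) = (x - 5)*(x - 3)*(x + 2)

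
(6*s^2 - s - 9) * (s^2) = 6*s^4 - s^3 - 9*s^2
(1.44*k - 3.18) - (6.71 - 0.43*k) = 1.87*k - 9.89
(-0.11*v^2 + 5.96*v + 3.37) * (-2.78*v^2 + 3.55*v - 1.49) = 0.3058*v^4 - 16.9593*v^3 + 11.9533*v^2 + 3.0831*v - 5.0213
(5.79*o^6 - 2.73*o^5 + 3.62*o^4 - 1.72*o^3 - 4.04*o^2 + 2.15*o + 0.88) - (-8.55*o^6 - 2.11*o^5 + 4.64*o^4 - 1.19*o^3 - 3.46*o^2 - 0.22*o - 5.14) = 14.34*o^6 - 0.62*o^5 - 1.02*o^4 - 0.53*o^3 - 0.58*o^2 + 2.37*o + 6.02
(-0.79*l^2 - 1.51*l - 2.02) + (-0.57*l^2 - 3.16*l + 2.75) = -1.36*l^2 - 4.67*l + 0.73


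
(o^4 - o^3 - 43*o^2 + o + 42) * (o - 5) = o^5 - 6*o^4 - 38*o^3 + 216*o^2 + 37*o - 210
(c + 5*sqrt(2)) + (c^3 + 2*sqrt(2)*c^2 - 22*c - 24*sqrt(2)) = c^3 + 2*sqrt(2)*c^2 - 21*c - 19*sqrt(2)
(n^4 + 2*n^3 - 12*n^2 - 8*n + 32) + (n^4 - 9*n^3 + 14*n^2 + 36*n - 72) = 2*n^4 - 7*n^3 + 2*n^2 + 28*n - 40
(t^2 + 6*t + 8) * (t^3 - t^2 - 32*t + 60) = t^5 + 5*t^4 - 30*t^3 - 140*t^2 + 104*t + 480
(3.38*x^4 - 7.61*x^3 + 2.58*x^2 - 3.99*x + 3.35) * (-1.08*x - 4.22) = -3.6504*x^5 - 6.0448*x^4 + 29.3278*x^3 - 6.5784*x^2 + 13.2198*x - 14.137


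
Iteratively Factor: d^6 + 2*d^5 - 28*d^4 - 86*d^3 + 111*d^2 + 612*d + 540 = (d - 5)*(d^5 + 7*d^4 + 7*d^3 - 51*d^2 - 144*d - 108) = (d - 5)*(d + 2)*(d^4 + 5*d^3 - 3*d^2 - 45*d - 54) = (d - 5)*(d - 3)*(d + 2)*(d^3 + 8*d^2 + 21*d + 18) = (d - 5)*(d - 3)*(d + 2)*(d + 3)*(d^2 + 5*d + 6) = (d - 5)*(d - 3)*(d + 2)^2*(d + 3)*(d + 3)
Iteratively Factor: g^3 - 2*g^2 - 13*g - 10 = (g + 2)*(g^2 - 4*g - 5) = (g + 1)*(g + 2)*(g - 5)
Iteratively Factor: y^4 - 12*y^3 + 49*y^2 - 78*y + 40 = (y - 1)*(y^3 - 11*y^2 + 38*y - 40) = (y - 2)*(y - 1)*(y^2 - 9*y + 20) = (y - 4)*(y - 2)*(y - 1)*(y - 5)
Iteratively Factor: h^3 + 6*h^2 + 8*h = (h + 4)*(h^2 + 2*h) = h*(h + 4)*(h + 2)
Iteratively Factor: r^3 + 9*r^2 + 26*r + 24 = (r + 2)*(r^2 + 7*r + 12) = (r + 2)*(r + 3)*(r + 4)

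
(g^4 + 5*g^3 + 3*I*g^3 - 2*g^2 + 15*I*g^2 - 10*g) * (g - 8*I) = g^5 + 5*g^4 - 5*I*g^4 + 22*g^3 - 25*I*g^3 + 110*g^2 + 16*I*g^2 + 80*I*g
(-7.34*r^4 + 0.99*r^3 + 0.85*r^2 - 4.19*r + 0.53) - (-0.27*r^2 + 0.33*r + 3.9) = -7.34*r^4 + 0.99*r^3 + 1.12*r^2 - 4.52*r - 3.37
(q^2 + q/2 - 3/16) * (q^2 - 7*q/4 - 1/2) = q^4 - 5*q^3/4 - 25*q^2/16 + 5*q/64 + 3/32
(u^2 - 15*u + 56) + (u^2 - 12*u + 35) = 2*u^2 - 27*u + 91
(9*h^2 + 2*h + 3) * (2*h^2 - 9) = 18*h^4 + 4*h^3 - 75*h^2 - 18*h - 27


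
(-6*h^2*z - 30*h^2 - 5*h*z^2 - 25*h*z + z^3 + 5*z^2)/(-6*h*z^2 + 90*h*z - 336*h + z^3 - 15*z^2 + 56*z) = (h*z + 5*h + z^2 + 5*z)/(z^2 - 15*z + 56)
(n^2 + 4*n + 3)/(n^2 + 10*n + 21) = (n + 1)/(n + 7)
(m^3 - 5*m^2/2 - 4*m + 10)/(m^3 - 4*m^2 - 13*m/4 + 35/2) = 2*(m - 2)/(2*m - 7)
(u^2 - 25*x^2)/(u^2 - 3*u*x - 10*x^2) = (u + 5*x)/(u + 2*x)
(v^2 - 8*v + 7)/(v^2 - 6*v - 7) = (v - 1)/(v + 1)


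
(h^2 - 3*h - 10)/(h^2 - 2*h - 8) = (h - 5)/(h - 4)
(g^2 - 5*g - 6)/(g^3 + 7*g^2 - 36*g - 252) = (g + 1)/(g^2 + 13*g + 42)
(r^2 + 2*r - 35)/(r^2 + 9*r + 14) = (r - 5)/(r + 2)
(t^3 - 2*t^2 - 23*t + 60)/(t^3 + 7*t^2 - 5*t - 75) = (t - 4)/(t + 5)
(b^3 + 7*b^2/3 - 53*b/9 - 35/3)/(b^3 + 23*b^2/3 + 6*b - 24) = (9*b^2 - 6*b - 35)/(3*(3*b^2 + 14*b - 24))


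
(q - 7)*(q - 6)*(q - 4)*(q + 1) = q^4 - 16*q^3 + 77*q^2 - 74*q - 168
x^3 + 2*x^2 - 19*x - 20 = (x - 4)*(x + 1)*(x + 5)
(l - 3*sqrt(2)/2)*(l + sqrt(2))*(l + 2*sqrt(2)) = l^3 + 3*sqrt(2)*l^2/2 - 5*l - 6*sqrt(2)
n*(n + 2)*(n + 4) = n^3 + 6*n^2 + 8*n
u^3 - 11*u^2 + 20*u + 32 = (u - 8)*(u - 4)*(u + 1)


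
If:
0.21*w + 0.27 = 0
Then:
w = -1.29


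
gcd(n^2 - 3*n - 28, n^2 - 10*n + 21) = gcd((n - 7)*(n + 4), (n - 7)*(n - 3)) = n - 7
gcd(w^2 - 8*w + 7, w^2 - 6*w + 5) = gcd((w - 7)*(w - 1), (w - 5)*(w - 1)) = w - 1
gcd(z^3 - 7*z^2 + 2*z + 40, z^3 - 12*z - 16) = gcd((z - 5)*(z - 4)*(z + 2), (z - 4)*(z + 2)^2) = z^2 - 2*z - 8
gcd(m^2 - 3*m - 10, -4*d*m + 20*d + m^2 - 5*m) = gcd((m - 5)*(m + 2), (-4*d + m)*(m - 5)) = m - 5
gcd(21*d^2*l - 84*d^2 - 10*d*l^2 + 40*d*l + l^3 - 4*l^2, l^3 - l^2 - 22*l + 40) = l - 4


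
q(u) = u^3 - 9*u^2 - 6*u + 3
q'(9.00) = 75.00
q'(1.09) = -22.06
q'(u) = 3*u^2 - 18*u - 6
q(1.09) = -12.94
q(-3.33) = -113.75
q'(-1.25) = 21.19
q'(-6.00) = 210.00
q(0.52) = -2.41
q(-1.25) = -5.52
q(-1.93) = -26.13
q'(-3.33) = 87.21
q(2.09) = -39.72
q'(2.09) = -30.52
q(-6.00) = -501.00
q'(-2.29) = 50.95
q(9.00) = -51.00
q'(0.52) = -14.55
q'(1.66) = -27.61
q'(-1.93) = 39.91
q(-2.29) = -42.47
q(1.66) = -27.19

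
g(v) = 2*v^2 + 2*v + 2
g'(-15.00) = -58.00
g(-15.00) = 422.00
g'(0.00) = 2.00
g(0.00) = 2.00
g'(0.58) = 4.32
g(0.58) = 3.83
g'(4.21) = 18.84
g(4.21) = 45.87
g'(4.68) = 20.72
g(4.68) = 55.16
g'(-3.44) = -11.76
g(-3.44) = 18.79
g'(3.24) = 14.96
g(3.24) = 29.48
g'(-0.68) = -0.72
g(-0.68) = 1.56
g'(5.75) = 25.00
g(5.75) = 79.62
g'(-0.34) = 0.64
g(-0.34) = 1.55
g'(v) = 4*v + 2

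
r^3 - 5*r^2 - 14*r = r*(r - 7)*(r + 2)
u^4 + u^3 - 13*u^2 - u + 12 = (u - 3)*(u - 1)*(u + 1)*(u + 4)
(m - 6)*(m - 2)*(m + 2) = m^3 - 6*m^2 - 4*m + 24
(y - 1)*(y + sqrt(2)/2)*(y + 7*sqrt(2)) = y^3 - y^2 + 15*sqrt(2)*y^2/2 - 15*sqrt(2)*y/2 + 7*y - 7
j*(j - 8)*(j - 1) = j^3 - 9*j^2 + 8*j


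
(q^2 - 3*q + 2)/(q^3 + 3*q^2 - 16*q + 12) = 1/(q + 6)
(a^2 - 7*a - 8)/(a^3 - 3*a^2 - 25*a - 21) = (a - 8)/(a^2 - 4*a - 21)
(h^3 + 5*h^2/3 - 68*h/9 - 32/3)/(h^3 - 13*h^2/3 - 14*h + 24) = (9*h^2 - 12*h - 32)/(3*(3*h^2 - 22*h + 24))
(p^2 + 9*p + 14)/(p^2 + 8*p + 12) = (p + 7)/(p + 6)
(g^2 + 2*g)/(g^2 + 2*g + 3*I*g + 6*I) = g/(g + 3*I)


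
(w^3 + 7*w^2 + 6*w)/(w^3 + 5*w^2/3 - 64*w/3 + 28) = 3*w*(w + 1)/(3*w^2 - 13*w + 14)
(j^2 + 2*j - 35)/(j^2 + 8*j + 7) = (j - 5)/(j + 1)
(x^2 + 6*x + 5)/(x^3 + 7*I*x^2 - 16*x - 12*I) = (x^2 + 6*x + 5)/(x^3 + 7*I*x^2 - 16*x - 12*I)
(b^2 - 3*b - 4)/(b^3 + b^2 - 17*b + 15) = (b^2 - 3*b - 4)/(b^3 + b^2 - 17*b + 15)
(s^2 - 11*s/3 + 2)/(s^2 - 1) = (s^2 - 11*s/3 + 2)/(s^2 - 1)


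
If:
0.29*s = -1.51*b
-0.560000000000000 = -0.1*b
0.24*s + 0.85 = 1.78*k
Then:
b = 5.60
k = -3.45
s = -29.16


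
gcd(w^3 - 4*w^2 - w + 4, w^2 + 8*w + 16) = 1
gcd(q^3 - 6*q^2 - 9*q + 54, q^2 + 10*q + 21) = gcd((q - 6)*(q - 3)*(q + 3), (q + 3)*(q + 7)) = q + 3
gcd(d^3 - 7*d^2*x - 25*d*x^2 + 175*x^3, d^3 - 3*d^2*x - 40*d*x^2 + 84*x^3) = -d + 7*x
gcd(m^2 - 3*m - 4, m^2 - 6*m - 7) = m + 1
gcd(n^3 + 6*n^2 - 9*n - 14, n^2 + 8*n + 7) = n^2 + 8*n + 7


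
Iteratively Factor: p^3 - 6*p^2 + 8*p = (p)*(p^2 - 6*p + 8) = p*(p - 2)*(p - 4)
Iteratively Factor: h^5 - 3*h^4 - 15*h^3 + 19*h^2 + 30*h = (h)*(h^4 - 3*h^3 - 15*h^2 + 19*h + 30) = h*(h - 5)*(h^3 + 2*h^2 - 5*h - 6) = h*(h - 5)*(h + 1)*(h^2 + h - 6) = h*(h - 5)*(h + 1)*(h + 3)*(h - 2)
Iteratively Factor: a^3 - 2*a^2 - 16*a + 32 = (a - 4)*(a^2 + 2*a - 8) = (a - 4)*(a - 2)*(a + 4)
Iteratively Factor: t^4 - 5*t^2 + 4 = (t - 2)*(t^3 + 2*t^2 - t - 2) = (t - 2)*(t - 1)*(t^2 + 3*t + 2) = (t - 2)*(t - 1)*(t + 1)*(t + 2)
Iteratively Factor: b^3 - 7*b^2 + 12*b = (b - 4)*(b^2 - 3*b) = b*(b - 4)*(b - 3)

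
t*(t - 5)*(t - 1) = t^3 - 6*t^2 + 5*t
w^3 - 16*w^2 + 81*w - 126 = (w - 7)*(w - 6)*(w - 3)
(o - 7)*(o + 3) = o^2 - 4*o - 21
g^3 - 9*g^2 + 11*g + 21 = (g - 7)*(g - 3)*(g + 1)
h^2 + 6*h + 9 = (h + 3)^2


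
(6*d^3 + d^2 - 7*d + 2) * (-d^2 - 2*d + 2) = -6*d^5 - 13*d^4 + 17*d^3 + 14*d^2 - 18*d + 4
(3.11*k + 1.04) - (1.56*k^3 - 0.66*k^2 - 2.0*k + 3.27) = -1.56*k^3 + 0.66*k^2 + 5.11*k - 2.23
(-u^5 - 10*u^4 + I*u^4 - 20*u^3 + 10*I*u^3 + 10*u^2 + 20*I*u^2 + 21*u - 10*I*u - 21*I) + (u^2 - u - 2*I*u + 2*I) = -u^5 - 10*u^4 + I*u^4 - 20*u^3 + 10*I*u^3 + 11*u^2 + 20*I*u^2 + 20*u - 12*I*u - 19*I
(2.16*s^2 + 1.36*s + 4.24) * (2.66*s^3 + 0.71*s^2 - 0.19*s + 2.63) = 5.7456*s^5 + 5.1512*s^4 + 11.8336*s^3 + 8.4328*s^2 + 2.7712*s + 11.1512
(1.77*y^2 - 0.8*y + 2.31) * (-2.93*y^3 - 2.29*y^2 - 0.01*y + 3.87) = -5.1861*y^5 - 1.7093*y^4 - 4.954*y^3 + 1.568*y^2 - 3.1191*y + 8.9397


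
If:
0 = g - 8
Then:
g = 8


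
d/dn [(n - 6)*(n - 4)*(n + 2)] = 3*n^2 - 16*n + 4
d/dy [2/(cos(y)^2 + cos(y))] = 2*(sin(y)/cos(y)^2 + 2*tan(y))/(cos(y) + 1)^2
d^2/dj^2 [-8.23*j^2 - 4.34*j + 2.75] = -16.4600000000000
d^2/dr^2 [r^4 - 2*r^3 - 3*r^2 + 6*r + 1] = 12*r^2 - 12*r - 6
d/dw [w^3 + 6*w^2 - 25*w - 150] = 3*w^2 + 12*w - 25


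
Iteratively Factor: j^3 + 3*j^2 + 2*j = (j + 1)*(j^2 + 2*j) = j*(j + 1)*(j + 2)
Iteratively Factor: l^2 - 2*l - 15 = (l - 5)*(l + 3)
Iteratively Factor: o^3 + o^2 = (o + 1)*(o^2) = o*(o + 1)*(o)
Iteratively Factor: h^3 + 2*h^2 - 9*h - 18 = (h + 3)*(h^2 - h - 6) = (h + 2)*(h + 3)*(h - 3)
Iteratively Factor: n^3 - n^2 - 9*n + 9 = (n - 1)*(n^2 - 9) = (n - 1)*(n + 3)*(n - 3)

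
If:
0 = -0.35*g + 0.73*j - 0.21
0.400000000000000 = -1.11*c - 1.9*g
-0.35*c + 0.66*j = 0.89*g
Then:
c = 20.82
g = -12.37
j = -5.64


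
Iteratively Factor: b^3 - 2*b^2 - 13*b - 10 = (b - 5)*(b^2 + 3*b + 2) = (b - 5)*(b + 1)*(b + 2)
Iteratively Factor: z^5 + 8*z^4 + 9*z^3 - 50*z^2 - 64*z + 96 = (z - 1)*(z^4 + 9*z^3 + 18*z^2 - 32*z - 96) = (z - 1)*(z + 4)*(z^3 + 5*z^2 - 2*z - 24) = (z - 1)*(z + 4)^2*(z^2 + z - 6) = (z - 1)*(z + 3)*(z + 4)^2*(z - 2)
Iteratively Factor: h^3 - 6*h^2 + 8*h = (h - 4)*(h^2 - 2*h) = h*(h - 4)*(h - 2)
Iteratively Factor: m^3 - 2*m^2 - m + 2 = (m + 1)*(m^2 - 3*m + 2) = (m - 2)*(m + 1)*(m - 1)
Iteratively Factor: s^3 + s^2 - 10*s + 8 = (s - 1)*(s^2 + 2*s - 8) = (s - 1)*(s + 4)*(s - 2)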